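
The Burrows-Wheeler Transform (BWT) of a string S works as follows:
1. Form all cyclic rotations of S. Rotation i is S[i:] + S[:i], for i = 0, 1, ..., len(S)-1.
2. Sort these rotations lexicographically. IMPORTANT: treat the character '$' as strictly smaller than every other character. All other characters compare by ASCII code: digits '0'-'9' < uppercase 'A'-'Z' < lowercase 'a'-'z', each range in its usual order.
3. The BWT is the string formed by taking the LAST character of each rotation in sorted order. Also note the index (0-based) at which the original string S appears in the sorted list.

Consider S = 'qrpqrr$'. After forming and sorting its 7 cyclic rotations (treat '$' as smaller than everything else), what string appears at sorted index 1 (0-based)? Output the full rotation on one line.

Answer: pqrr$qr

Derivation:
All 7 rotations (rotation i = S[i:]+S[:i]):
  rot[0] = qrpqrr$
  rot[1] = rpqrr$q
  rot[2] = pqrr$qr
  rot[3] = qrr$qrp
  rot[4] = rr$qrpq
  rot[5] = r$qrpqr
  rot[6] = $qrpqrr
Sorted (with $ < everything):
  sorted[0] = $qrpqrr
  sorted[1] = pqrr$qr
  sorted[2] = qrpqrr$
  sorted[3] = qrr$qrp
  sorted[4] = r$qrpqr
  sorted[5] = rpqrr$q
  sorted[6] = rr$qrpq
sorted[1] = pqrr$qr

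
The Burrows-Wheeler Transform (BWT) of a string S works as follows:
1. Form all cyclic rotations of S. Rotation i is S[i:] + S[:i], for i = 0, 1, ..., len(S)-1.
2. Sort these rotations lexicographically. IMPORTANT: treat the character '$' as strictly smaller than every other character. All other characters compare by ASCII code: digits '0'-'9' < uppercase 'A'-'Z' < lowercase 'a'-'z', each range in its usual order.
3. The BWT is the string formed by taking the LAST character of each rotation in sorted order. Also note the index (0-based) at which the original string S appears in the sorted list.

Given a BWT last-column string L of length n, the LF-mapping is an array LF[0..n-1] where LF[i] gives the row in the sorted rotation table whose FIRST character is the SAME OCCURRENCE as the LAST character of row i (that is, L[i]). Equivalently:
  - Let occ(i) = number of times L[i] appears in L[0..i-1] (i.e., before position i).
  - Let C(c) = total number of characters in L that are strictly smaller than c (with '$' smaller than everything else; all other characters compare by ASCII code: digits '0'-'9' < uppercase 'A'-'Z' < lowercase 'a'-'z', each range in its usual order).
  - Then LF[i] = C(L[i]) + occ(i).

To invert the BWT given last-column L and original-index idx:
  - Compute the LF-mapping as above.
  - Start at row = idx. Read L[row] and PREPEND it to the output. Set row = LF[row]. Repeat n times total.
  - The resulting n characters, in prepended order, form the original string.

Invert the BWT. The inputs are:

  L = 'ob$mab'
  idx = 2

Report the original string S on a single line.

LF mapping: 5 2 0 4 1 3
Walk LF starting at row 2, prepending L[row]:
  step 1: row=2, L[2]='$', prepend. Next row=LF[2]=0
  step 2: row=0, L[0]='o', prepend. Next row=LF[0]=5
  step 3: row=5, L[5]='b', prepend. Next row=LF[5]=3
  step 4: row=3, L[3]='m', prepend. Next row=LF[3]=4
  step 5: row=4, L[4]='a', prepend. Next row=LF[4]=1
  step 6: row=1, L[1]='b', prepend. Next row=LF[1]=2
Reversed output: bambo$

Answer: bambo$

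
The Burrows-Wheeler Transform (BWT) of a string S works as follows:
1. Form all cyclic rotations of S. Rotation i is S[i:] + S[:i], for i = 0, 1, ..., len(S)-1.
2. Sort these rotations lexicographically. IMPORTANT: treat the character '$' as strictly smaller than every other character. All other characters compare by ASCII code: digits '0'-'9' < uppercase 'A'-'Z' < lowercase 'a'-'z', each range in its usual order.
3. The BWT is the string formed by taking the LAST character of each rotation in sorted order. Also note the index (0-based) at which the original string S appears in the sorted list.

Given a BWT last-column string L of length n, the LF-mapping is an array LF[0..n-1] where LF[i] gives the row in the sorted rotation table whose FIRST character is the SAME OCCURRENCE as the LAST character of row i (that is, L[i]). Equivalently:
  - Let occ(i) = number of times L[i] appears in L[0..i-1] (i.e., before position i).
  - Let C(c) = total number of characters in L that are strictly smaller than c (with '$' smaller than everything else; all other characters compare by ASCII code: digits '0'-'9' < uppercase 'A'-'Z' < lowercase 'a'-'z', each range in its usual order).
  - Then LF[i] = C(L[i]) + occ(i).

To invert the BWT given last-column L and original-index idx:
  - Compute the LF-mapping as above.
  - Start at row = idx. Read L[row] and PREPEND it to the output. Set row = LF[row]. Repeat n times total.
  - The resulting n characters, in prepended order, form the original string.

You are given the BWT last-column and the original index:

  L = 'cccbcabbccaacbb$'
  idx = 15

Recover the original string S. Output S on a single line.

Answer: ccbacacabbbcbcc$

Derivation:
LF mapping: 9 10 11 4 12 1 5 6 13 14 2 3 15 7 8 0
Walk LF starting at row 15, prepending L[row]:
  step 1: row=15, L[15]='$', prepend. Next row=LF[15]=0
  step 2: row=0, L[0]='c', prepend. Next row=LF[0]=9
  step 3: row=9, L[9]='c', prepend. Next row=LF[9]=14
  step 4: row=14, L[14]='b', prepend. Next row=LF[14]=8
  step 5: row=8, L[8]='c', prepend. Next row=LF[8]=13
  step 6: row=13, L[13]='b', prepend. Next row=LF[13]=7
  step 7: row=7, L[7]='b', prepend. Next row=LF[7]=6
  step 8: row=6, L[6]='b', prepend. Next row=LF[6]=5
  step 9: row=5, L[5]='a', prepend. Next row=LF[5]=1
  step 10: row=1, L[1]='c', prepend. Next row=LF[1]=10
  step 11: row=10, L[10]='a', prepend. Next row=LF[10]=2
  step 12: row=2, L[2]='c', prepend. Next row=LF[2]=11
  step 13: row=11, L[11]='a', prepend. Next row=LF[11]=3
  step 14: row=3, L[3]='b', prepend. Next row=LF[3]=4
  step 15: row=4, L[4]='c', prepend. Next row=LF[4]=12
  step 16: row=12, L[12]='c', prepend. Next row=LF[12]=15
Reversed output: ccbacacabbbcbcc$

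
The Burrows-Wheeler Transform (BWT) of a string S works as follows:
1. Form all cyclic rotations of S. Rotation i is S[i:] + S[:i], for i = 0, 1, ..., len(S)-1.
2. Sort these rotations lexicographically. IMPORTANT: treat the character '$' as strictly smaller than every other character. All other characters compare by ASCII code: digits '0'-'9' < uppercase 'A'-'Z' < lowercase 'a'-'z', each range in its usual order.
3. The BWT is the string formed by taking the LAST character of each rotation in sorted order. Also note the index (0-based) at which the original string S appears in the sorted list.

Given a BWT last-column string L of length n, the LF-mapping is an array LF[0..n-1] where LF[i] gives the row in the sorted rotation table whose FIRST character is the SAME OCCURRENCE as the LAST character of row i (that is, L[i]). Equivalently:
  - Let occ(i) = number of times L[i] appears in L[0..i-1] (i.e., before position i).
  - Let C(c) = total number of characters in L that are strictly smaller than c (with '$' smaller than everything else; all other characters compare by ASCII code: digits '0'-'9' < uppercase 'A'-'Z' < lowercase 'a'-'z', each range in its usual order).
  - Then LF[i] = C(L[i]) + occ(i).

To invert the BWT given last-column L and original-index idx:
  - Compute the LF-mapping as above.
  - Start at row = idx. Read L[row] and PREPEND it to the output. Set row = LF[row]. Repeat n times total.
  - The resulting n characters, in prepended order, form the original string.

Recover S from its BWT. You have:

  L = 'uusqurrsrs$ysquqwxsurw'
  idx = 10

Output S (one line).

Answer: ssrxuwysswuuqqurrrsqu$

Derivation:
LF mapping: 13 14 8 1 15 4 5 9 6 10 0 21 11 2 16 3 18 20 12 17 7 19
Walk LF starting at row 10, prepending L[row]:
  step 1: row=10, L[10]='$', prepend. Next row=LF[10]=0
  step 2: row=0, L[0]='u', prepend. Next row=LF[0]=13
  step 3: row=13, L[13]='q', prepend. Next row=LF[13]=2
  step 4: row=2, L[2]='s', prepend. Next row=LF[2]=8
  step 5: row=8, L[8]='r', prepend. Next row=LF[8]=6
  step 6: row=6, L[6]='r', prepend. Next row=LF[6]=5
  step 7: row=5, L[5]='r', prepend. Next row=LF[5]=4
  step 8: row=4, L[4]='u', prepend. Next row=LF[4]=15
  step 9: row=15, L[15]='q', prepend. Next row=LF[15]=3
  step 10: row=3, L[3]='q', prepend. Next row=LF[3]=1
  step 11: row=1, L[1]='u', prepend. Next row=LF[1]=14
  step 12: row=14, L[14]='u', prepend. Next row=LF[14]=16
  step 13: row=16, L[16]='w', prepend. Next row=LF[16]=18
  step 14: row=18, L[18]='s', prepend. Next row=LF[18]=12
  step 15: row=12, L[12]='s', prepend. Next row=LF[12]=11
  step 16: row=11, L[11]='y', prepend. Next row=LF[11]=21
  step 17: row=21, L[21]='w', prepend. Next row=LF[21]=19
  step 18: row=19, L[19]='u', prepend. Next row=LF[19]=17
  step 19: row=17, L[17]='x', prepend. Next row=LF[17]=20
  step 20: row=20, L[20]='r', prepend. Next row=LF[20]=7
  step 21: row=7, L[7]='s', prepend. Next row=LF[7]=9
  step 22: row=9, L[9]='s', prepend. Next row=LF[9]=10
Reversed output: ssrxuwysswuuqqurrrsqu$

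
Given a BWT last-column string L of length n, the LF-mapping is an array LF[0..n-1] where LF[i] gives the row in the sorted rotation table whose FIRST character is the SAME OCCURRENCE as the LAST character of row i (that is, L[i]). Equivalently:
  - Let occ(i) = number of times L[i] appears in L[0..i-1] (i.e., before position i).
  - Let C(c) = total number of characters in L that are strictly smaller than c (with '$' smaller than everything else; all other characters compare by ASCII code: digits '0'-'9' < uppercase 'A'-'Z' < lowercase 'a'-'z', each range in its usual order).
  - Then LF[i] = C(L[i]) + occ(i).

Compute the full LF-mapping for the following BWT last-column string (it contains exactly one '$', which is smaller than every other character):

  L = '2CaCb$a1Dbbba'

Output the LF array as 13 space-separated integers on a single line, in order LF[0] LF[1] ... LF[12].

Answer: 2 3 6 4 9 0 7 1 5 10 11 12 8

Derivation:
Char counts: '$':1, '1':1, '2':1, 'C':2, 'D':1, 'a':3, 'b':4
C (first-col start): C('$')=0, C('1')=1, C('2')=2, C('C')=3, C('D')=5, C('a')=6, C('b')=9
L[0]='2': occ=0, LF[0]=C('2')+0=2+0=2
L[1]='C': occ=0, LF[1]=C('C')+0=3+0=3
L[2]='a': occ=0, LF[2]=C('a')+0=6+0=6
L[3]='C': occ=1, LF[3]=C('C')+1=3+1=4
L[4]='b': occ=0, LF[4]=C('b')+0=9+0=9
L[5]='$': occ=0, LF[5]=C('$')+0=0+0=0
L[6]='a': occ=1, LF[6]=C('a')+1=6+1=7
L[7]='1': occ=0, LF[7]=C('1')+0=1+0=1
L[8]='D': occ=0, LF[8]=C('D')+0=5+0=5
L[9]='b': occ=1, LF[9]=C('b')+1=9+1=10
L[10]='b': occ=2, LF[10]=C('b')+2=9+2=11
L[11]='b': occ=3, LF[11]=C('b')+3=9+3=12
L[12]='a': occ=2, LF[12]=C('a')+2=6+2=8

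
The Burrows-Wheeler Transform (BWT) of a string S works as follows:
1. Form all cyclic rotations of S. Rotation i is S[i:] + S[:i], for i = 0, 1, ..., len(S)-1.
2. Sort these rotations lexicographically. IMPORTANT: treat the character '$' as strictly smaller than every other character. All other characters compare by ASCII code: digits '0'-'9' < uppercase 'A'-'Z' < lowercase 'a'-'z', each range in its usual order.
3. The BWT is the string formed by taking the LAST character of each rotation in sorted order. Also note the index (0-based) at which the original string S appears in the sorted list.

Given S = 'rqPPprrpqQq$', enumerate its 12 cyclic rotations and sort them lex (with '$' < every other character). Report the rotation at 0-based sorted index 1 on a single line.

Answer: PPprrpqQq$rq

Derivation:
All 12 rotations (rotation i = S[i:]+S[:i]):
  rot[0] = rqPPprrpqQq$
  rot[1] = qPPprrpqQq$r
  rot[2] = PPprrpqQq$rq
  rot[3] = PprrpqQq$rqP
  rot[4] = prrpqQq$rqPP
  rot[5] = rrpqQq$rqPPp
  rot[6] = rpqQq$rqPPpr
  rot[7] = pqQq$rqPPprr
  rot[8] = qQq$rqPPprrp
  rot[9] = Qq$rqPPprrpq
  rot[10] = q$rqPPprrpqQ
  rot[11] = $rqPPprrpqQq
Sorted (with $ < everything):
  sorted[0] = $rqPPprrpqQq
  sorted[1] = PPprrpqQq$rq
  sorted[2] = PprrpqQq$rqP
  sorted[3] = Qq$rqPPprrpq
  sorted[4] = pqQq$rqPPprr
  sorted[5] = prrpqQq$rqPP
  sorted[6] = q$rqPPprrpqQ
  sorted[7] = qPPprrpqQq$r
  sorted[8] = qQq$rqPPprrp
  sorted[9] = rpqQq$rqPPpr
  sorted[10] = rqPPprrpqQq$
  sorted[11] = rrpqQq$rqPPp
sorted[1] = PPprrpqQq$rq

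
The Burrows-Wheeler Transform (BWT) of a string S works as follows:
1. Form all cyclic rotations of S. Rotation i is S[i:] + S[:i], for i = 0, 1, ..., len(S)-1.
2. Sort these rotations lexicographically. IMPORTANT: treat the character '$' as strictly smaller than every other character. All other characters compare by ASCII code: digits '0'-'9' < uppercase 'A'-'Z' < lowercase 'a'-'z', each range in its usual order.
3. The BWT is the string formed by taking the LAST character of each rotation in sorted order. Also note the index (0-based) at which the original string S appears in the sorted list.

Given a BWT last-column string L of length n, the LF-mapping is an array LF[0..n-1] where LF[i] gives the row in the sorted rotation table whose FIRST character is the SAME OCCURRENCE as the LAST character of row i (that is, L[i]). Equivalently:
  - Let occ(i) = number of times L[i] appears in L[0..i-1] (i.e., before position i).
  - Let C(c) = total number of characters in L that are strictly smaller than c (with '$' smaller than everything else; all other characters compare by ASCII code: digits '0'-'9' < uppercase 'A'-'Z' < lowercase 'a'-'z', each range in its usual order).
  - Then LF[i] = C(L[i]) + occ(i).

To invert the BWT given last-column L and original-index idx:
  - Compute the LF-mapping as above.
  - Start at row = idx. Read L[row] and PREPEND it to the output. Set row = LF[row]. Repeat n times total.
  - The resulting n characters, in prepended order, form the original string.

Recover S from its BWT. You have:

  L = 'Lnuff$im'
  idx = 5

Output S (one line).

LF mapping: 1 6 7 2 3 0 4 5
Walk LF starting at row 5, prepending L[row]:
  step 1: row=5, L[5]='$', prepend. Next row=LF[5]=0
  step 2: row=0, L[0]='L', prepend. Next row=LF[0]=1
  step 3: row=1, L[1]='n', prepend. Next row=LF[1]=6
  step 4: row=6, L[6]='i', prepend. Next row=LF[6]=4
  step 5: row=4, L[4]='f', prepend. Next row=LF[4]=3
  step 6: row=3, L[3]='f', prepend. Next row=LF[3]=2
  step 7: row=2, L[2]='u', prepend. Next row=LF[2]=7
  step 8: row=7, L[7]='m', prepend. Next row=LF[7]=5
Reversed output: muffinL$

Answer: muffinL$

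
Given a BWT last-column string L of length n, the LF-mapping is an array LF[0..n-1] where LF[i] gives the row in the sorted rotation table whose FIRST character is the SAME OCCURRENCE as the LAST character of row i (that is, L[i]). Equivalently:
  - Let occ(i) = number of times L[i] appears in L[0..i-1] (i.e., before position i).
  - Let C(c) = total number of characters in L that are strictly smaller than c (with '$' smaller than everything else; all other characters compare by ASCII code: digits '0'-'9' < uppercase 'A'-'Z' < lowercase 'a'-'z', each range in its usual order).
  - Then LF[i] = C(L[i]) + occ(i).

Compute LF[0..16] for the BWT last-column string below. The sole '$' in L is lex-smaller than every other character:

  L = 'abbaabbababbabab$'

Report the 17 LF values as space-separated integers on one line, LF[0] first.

Answer: 1 8 9 2 3 10 11 4 12 5 13 14 6 15 7 16 0

Derivation:
Char counts: '$':1, 'a':7, 'b':9
C (first-col start): C('$')=0, C('a')=1, C('b')=8
L[0]='a': occ=0, LF[0]=C('a')+0=1+0=1
L[1]='b': occ=0, LF[1]=C('b')+0=8+0=8
L[2]='b': occ=1, LF[2]=C('b')+1=8+1=9
L[3]='a': occ=1, LF[3]=C('a')+1=1+1=2
L[4]='a': occ=2, LF[4]=C('a')+2=1+2=3
L[5]='b': occ=2, LF[5]=C('b')+2=8+2=10
L[6]='b': occ=3, LF[6]=C('b')+3=8+3=11
L[7]='a': occ=3, LF[7]=C('a')+3=1+3=4
L[8]='b': occ=4, LF[8]=C('b')+4=8+4=12
L[9]='a': occ=4, LF[9]=C('a')+4=1+4=5
L[10]='b': occ=5, LF[10]=C('b')+5=8+5=13
L[11]='b': occ=6, LF[11]=C('b')+6=8+6=14
L[12]='a': occ=5, LF[12]=C('a')+5=1+5=6
L[13]='b': occ=7, LF[13]=C('b')+7=8+7=15
L[14]='a': occ=6, LF[14]=C('a')+6=1+6=7
L[15]='b': occ=8, LF[15]=C('b')+8=8+8=16
L[16]='$': occ=0, LF[16]=C('$')+0=0+0=0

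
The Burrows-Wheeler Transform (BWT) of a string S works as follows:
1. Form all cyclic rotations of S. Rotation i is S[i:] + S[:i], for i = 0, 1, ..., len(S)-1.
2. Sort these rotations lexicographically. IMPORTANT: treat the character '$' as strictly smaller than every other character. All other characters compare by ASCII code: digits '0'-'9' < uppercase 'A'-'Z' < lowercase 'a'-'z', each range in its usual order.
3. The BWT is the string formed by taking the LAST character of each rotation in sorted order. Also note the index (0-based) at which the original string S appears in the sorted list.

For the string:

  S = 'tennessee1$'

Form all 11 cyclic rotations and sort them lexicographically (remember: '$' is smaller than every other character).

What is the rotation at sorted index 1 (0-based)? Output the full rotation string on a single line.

All 11 rotations (rotation i = S[i:]+S[:i]):
  rot[0] = tennessee1$
  rot[1] = ennessee1$t
  rot[2] = nnessee1$te
  rot[3] = nessee1$ten
  rot[4] = essee1$tenn
  rot[5] = ssee1$tenne
  rot[6] = see1$tennes
  rot[7] = ee1$tenness
  rot[8] = e1$tennesse
  rot[9] = 1$tennessee
  rot[10] = $tennessee1
Sorted (with $ < everything):
  sorted[0] = $tennessee1
  sorted[1] = 1$tennessee
  sorted[2] = e1$tennesse
  sorted[3] = ee1$tenness
  sorted[4] = ennessee1$t
  sorted[5] = essee1$tenn
  sorted[6] = nessee1$ten
  sorted[7] = nnessee1$te
  sorted[8] = see1$tennes
  sorted[9] = ssee1$tenne
  sorted[10] = tennessee1$
sorted[1] = 1$tennessee

Answer: 1$tennessee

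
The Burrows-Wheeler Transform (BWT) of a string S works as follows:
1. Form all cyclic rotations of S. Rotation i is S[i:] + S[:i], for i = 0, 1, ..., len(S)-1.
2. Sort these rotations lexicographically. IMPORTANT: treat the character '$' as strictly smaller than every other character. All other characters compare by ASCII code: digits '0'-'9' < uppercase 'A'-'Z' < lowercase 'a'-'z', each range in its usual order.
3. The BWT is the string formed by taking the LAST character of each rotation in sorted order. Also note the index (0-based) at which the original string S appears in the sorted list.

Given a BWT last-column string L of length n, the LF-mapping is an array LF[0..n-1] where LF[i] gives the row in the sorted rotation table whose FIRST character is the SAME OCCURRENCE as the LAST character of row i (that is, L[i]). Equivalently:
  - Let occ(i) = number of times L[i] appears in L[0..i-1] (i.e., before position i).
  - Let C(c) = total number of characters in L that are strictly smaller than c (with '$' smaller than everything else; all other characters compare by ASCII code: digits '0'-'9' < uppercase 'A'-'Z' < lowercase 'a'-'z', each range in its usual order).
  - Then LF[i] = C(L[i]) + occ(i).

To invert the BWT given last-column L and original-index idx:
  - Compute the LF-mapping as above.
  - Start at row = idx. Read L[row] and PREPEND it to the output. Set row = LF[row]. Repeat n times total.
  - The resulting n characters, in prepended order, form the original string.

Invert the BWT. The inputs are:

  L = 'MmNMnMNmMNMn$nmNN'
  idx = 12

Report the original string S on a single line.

Answer: mNNMMMNnmnMNNnmM$

Derivation:
LF mapping: 1 11 6 2 14 3 7 12 4 8 5 15 0 16 13 9 10
Walk LF starting at row 12, prepending L[row]:
  step 1: row=12, L[12]='$', prepend. Next row=LF[12]=0
  step 2: row=0, L[0]='M', prepend. Next row=LF[0]=1
  step 3: row=1, L[1]='m', prepend. Next row=LF[1]=11
  step 4: row=11, L[11]='n', prepend. Next row=LF[11]=15
  step 5: row=15, L[15]='N', prepend. Next row=LF[15]=9
  step 6: row=9, L[9]='N', prepend. Next row=LF[9]=8
  step 7: row=8, L[8]='M', prepend. Next row=LF[8]=4
  step 8: row=4, L[4]='n', prepend. Next row=LF[4]=14
  step 9: row=14, L[14]='m', prepend. Next row=LF[14]=13
  step 10: row=13, L[13]='n', prepend. Next row=LF[13]=16
  step 11: row=16, L[16]='N', prepend. Next row=LF[16]=10
  step 12: row=10, L[10]='M', prepend. Next row=LF[10]=5
  step 13: row=5, L[5]='M', prepend. Next row=LF[5]=3
  step 14: row=3, L[3]='M', prepend. Next row=LF[3]=2
  step 15: row=2, L[2]='N', prepend. Next row=LF[2]=6
  step 16: row=6, L[6]='N', prepend. Next row=LF[6]=7
  step 17: row=7, L[7]='m', prepend. Next row=LF[7]=12
Reversed output: mNNMMMNnmnMNNnmM$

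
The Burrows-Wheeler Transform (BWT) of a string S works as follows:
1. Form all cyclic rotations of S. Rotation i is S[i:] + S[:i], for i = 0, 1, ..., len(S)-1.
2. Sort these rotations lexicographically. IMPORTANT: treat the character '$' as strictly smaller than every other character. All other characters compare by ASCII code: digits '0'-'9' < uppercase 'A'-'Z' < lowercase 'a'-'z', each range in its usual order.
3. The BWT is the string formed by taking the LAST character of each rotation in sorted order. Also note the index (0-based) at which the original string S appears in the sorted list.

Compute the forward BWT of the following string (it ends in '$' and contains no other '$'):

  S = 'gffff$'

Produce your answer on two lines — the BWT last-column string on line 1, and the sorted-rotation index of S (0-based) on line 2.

All 6 rotations (rotation i = S[i:]+S[:i]):
  rot[0] = gffff$
  rot[1] = ffff$g
  rot[2] = fff$gf
  rot[3] = ff$gff
  rot[4] = f$gfff
  rot[5] = $gffff
Sorted (with $ < everything):
  sorted[0] = $gffff  (last char: 'f')
  sorted[1] = f$gfff  (last char: 'f')
  sorted[2] = ff$gff  (last char: 'f')
  sorted[3] = fff$gf  (last char: 'f')
  sorted[4] = ffff$g  (last char: 'g')
  sorted[5] = gffff$  (last char: '$')
Last column: ffffg$
Original string S is at sorted index 5

Answer: ffffg$
5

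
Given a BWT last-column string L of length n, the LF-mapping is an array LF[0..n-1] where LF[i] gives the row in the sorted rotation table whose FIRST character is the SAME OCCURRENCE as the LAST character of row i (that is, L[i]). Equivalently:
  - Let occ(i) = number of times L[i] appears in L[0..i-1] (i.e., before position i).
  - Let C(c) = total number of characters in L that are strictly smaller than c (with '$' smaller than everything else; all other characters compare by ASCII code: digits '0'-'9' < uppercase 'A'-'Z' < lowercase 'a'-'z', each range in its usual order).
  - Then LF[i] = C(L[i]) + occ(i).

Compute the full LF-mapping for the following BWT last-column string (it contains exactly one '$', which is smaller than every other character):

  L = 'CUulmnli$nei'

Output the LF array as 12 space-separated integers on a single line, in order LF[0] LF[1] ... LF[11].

Answer: 1 2 11 6 8 9 7 4 0 10 3 5

Derivation:
Char counts: '$':1, 'C':1, 'U':1, 'e':1, 'i':2, 'l':2, 'm':1, 'n':2, 'u':1
C (first-col start): C('$')=0, C('C')=1, C('U')=2, C('e')=3, C('i')=4, C('l')=6, C('m')=8, C('n')=9, C('u')=11
L[0]='C': occ=0, LF[0]=C('C')+0=1+0=1
L[1]='U': occ=0, LF[1]=C('U')+0=2+0=2
L[2]='u': occ=0, LF[2]=C('u')+0=11+0=11
L[3]='l': occ=0, LF[3]=C('l')+0=6+0=6
L[4]='m': occ=0, LF[4]=C('m')+0=8+0=8
L[5]='n': occ=0, LF[5]=C('n')+0=9+0=9
L[6]='l': occ=1, LF[6]=C('l')+1=6+1=7
L[7]='i': occ=0, LF[7]=C('i')+0=4+0=4
L[8]='$': occ=0, LF[8]=C('$')+0=0+0=0
L[9]='n': occ=1, LF[9]=C('n')+1=9+1=10
L[10]='e': occ=0, LF[10]=C('e')+0=3+0=3
L[11]='i': occ=1, LF[11]=C('i')+1=4+1=5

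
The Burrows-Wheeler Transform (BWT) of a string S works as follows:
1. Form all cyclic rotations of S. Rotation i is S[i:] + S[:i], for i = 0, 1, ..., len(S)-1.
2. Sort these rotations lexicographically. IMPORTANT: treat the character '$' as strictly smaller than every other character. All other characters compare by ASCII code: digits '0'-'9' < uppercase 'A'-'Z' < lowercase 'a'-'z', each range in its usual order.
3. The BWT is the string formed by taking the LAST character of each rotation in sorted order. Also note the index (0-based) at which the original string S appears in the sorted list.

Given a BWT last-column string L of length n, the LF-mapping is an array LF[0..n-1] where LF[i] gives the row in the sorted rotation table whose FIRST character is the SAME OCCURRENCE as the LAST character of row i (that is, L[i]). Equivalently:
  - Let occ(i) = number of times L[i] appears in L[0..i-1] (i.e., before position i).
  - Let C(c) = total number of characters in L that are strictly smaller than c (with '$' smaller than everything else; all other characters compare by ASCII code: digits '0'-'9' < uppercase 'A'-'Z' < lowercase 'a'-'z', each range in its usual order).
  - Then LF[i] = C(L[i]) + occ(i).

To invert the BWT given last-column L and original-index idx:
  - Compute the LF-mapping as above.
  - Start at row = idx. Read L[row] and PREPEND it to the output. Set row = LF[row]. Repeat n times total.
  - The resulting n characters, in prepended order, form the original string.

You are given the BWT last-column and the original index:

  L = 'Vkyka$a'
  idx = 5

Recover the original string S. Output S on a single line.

Answer: kayakV$

Derivation:
LF mapping: 1 4 6 5 2 0 3
Walk LF starting at row 5, prepending L[row]:
  step 1: row=5, L[5]='$', prepend. Next row=LF[5]=0
  step 2: row=0, L[0]='V', prepend. Next row=LF[0]=1
  step 3: row=1, L[1]='k', prepend. Next row=LF[1]=4
  step 4: row=4, L[4]='a', prepend. Next row=LF[4]=2
  step 5: row=2, L[2]='y', prepend. Next row=LF[2]=6
  step 6: row=6, L[6]='a', prepend. Next row=LF[6]=3
  step 7: row=3, L[3]='k', prepend. Next row=LF[3]=5
Reversed output: kayakV$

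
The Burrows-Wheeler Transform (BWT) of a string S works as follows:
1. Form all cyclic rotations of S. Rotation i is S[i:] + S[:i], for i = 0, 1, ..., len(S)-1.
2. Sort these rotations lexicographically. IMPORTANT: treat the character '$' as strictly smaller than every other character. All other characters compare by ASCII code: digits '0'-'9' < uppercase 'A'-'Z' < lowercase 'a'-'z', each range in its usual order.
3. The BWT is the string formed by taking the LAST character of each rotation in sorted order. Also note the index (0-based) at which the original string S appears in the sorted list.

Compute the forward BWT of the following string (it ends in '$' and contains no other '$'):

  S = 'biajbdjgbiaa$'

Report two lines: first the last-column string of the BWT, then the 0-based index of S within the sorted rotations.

Answer: aaiijg$bjbbad
6

Derivation:
All 13 rotations (rotation i = S[i:]+S[:i]):
  rot[0] = biajbdjgbiaa$
  rot[1] = iajbdjgbiaa$b
  rot[2] = ajbdjgbiaa$bi
  rot[3] = jbdjgbiaa$bia
  rot[4] = bdjgbiaa$biaj
  rot[5] = djgbiaa$biajb
  rot[6] = jgbiaa$biajbd
  rot[7] = gbiaa$biajbdj
  rot[8] = biaa$biajbdjg
  rot[9] = iaa$biajbdjgb
  rot[10] = aa$biajbdjgbi
  rot[11] = a$biajbdjgbia
  rot[12] = $biajbdjgbiaa
Sorted (with $ < everything):
  sorted[0] = $biajbdjgbiaa  (last char: 'a')
  sorted[1] = a$biajbdjgbia  (last char: 'a')
  sorted[2] = aa$biajbdjgbi  (last char: 'i')
  sorted[3] = ajbdjgbiaa$bi  (last char: 'i')
  sorted[4] = bdjgbiaa$biaj  (last char: 'j')
  sorted[5] = biaa$biajbdjg  (last char: 'g')
  sorted[6] = biajbdjgbiaa$  (last char: '$')
  sorted[7] = djgbiaa$biajb  (last char: 'b')
  sorted[8] = gbiaa$biajbdj  (last char: 'j')
  sorted[9] = iaa$biajbdjgb  (last char: 'b')
  sorted[10] = iajbdjgbiaa$b  (last char: 'b')
  sorted[11] = jbdjgbiaa$bia  (last char: 'a')
  sorted[12] = jgbiaa$biajbd  (last char: 'd')
Last column: aaiijg$bjbbad
Original string S is at sorted index 6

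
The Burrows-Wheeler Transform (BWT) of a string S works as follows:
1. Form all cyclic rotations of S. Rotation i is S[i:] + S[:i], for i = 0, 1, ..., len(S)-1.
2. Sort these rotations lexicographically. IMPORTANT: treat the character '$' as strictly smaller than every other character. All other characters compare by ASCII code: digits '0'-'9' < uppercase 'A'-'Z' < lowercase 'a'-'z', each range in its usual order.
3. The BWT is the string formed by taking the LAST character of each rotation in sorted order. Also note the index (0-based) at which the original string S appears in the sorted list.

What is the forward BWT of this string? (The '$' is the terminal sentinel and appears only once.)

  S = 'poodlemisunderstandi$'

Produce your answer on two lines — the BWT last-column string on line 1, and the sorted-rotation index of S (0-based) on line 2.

All 21 rotations (rotation i = S[i:]+S[:i]):
  rot[0] = poodlemisunderstandi$
  rot[1] = oodlemisunderstandi$p
  rot[2] = odlemisunderstandi$po
  rot[3] = dlemisunderstandi$poo
  rot[4] = lemisunderstandi$pood
  rot[5] = emisunderstandi$poodl
  rot[6] = misunderstandi$poodle
  rot[7] = isunderstandi$poodlem
  rot[8] = sunderstandi$poodlemi
  rot[9] = understandi$poodlemis
  rot[10] = nderstandi$poodlemisu
  rot[11] = derstandi$poodlemisun
  rot[12] = erstandi$poodlemisund
  rot[13] = rstandi$poodlemisunde
  rot[14] = standi$poodlemisunder
  rot[15] = tandi$poodlemisunders
  rot[16] = andi$poodlemisunderst
  rot[17] = ndi$poodlemisundersta
  rot[18] = di$poodlemisunderstan
  rot[19] = i$poodlemisunderstand
  rot[20] = $poodlemisunderstandi
Sorted (with $ < everything):
  sorted[0] = $poodlemisunderstandi  (last char: 'i')
  sorted[1] = andi$poodlemisunderst  (last char: 't')
  sorted[2] = derstandi$poodlemisun  (last char: 'n')
  sorted[3] = di$poodlemisunderstan  (last char: 'n')
  sorted[4] = dlemisunderstandi$poo  (last char: 'o')
  sorted[5] = emisunderstandi$poodl  (last char: 'l')
  sorted[6] = erstandi$poodlemisund  (last char: 'd')
  sorted[7] = i$poodlemisunderstand  (last char: 'd')
  sorted[8] = isunderstandi$poodlem  (last char: 'm')
  sorted[9] = lemisunderstandi$pood  (last char: 'd')
  sorted[10] = misunderstandi$poodle  (last char: 'e')
  sorted[11] = nderstandi$poodlemisu  (last char: 'u')
  sorted[12] = ndi$poodlemisundersta  (last char: 'a')
  sorted[13] = odlemisunderstandi$po  (last char: 'o')
  sorted[14] = oodlemisunderstandi$p  (last char: 'p')
  sorted[15] = poodlemisunderstandi$  (last char: '$')
  sorted[16] = rstandi$poodlemisunde  (last char: 'e')
  sorted[17] = standi$poodlemisunder  (last char: 'r')
  sorted[18] = sunderstandi$poodlemi  (last char: 'i')
  sorted[19] = tandi$poodlemisunders  (last char: 's')
  sorted[20] = understandi$poodlemis  (last char: 's')
Last column: itnnolddmdeuaop$eriss
Original string S is at sorted index 15

Answer: itnnolddmdeuaop$eriss
15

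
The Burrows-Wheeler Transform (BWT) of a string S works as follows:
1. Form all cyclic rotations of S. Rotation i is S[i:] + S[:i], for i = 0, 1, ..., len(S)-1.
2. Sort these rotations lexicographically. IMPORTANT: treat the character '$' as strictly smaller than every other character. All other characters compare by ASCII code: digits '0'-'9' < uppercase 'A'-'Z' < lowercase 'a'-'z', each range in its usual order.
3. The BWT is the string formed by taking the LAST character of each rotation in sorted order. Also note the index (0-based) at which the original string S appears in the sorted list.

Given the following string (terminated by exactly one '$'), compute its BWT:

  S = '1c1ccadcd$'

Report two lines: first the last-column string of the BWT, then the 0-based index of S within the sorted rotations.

Answer: d$cc1c1dca
1

Derivation:
All 10 rotations (rotation i = S[i:]+S[:i]):
  rot[0] = 1c1ccadcd$
  rot[1] = c1ccadcd$1
  rot[2] = 1ccadcd$1c
  rot[3] = ccadcd$1c1
  rot[4] = cadcd$1c1c
  rot[5] = adcd$1c1cc
  rot[6] = dcd$1c1cca
  rot[7] = cd$1c1ccad
  rot[8] = d$1c1ccadc
  rot[9] = $1c1ccadcd
Sorted (with $ < everything):
  sorted[0] = $1c1ccadcd  (last char: 'd')
  sorted[1] = 1c1ccadcd$  (last char: '$')
  sorted[2] = 1ccadcd$1c  (last char: 'c')
  sorted[3] = adcd$1c1cc  (last char: 'c')
  sorted[4] = c1ccadcd$1  (last char: '1')
  sorted[5] = cadcd$1c1c  (last char: 'c')
  sorted[6] = ccadcd$1c1  (last char: '1')
  sorted[7] = cd$1c1ccad  (last char: 'd')
  sorted[8] = d$1c1ccadc  (last char: 'c')
  sorted[9] = dcd$1c1cca  (last char: 'a')
Last column: d$cc1c1dca
Original string S is at sorted index 1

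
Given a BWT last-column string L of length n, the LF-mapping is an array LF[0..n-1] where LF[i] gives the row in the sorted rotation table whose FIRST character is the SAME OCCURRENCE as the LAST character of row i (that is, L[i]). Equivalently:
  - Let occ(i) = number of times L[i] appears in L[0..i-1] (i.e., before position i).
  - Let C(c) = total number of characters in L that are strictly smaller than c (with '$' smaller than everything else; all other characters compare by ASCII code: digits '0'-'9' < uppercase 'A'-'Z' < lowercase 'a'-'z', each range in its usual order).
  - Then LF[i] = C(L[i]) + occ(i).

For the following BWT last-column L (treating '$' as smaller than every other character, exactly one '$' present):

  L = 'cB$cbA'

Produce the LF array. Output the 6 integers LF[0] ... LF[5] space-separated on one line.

Answer: 4 2 0 5 3 1

Derivation:
Char counts: '$':1, 'A':1, 'B':1, 'b':1, 'c':2
C (first-col start): C('$')=0, C('A')=1, C('B')=2, C('b')=3, C('c')=4
L[0]='c': occ=0, LF[0]=C('c')+0=4+0=4
L[1]='B': occ=0, LF[1]=C('B')+0=2+0=2
L[2]='$': occ=0, LF[2]=C('$')+0=0+0=0
L[3]='c': occ=1, LF[3]=C('c')+1=4+1=5
L[4]='b': occ=0, LF[4]=C('b')+0=3+0=3
L[5]='A': occ=0, LF[5]=C('A')+0=1+0=1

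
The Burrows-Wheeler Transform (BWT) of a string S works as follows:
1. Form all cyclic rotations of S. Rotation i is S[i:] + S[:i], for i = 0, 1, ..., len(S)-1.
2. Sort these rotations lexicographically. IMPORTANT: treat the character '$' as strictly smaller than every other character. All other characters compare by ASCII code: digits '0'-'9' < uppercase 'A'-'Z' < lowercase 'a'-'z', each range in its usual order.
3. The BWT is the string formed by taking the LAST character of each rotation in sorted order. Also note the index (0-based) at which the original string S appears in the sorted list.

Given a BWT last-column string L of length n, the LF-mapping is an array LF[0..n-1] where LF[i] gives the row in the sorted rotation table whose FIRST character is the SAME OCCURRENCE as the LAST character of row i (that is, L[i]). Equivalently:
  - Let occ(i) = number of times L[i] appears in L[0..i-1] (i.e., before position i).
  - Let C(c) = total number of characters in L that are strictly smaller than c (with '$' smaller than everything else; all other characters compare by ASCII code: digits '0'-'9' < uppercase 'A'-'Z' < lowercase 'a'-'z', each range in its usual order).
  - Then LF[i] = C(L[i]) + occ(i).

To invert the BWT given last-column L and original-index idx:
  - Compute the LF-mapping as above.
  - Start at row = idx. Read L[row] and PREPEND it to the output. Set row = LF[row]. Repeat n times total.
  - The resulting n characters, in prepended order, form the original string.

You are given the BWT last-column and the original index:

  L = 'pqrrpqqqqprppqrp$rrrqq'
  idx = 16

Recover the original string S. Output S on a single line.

LF mapping: 1 7 15 16 2 8 9 10 11 3 17 4 5 12 18 6 0 19 20 21 13 14
Walk LF starting at row 16, prepending L[row]:
  step 1: row=16, L[16]='$', prepend. Next row=LF[16]=0
  step 2: row=0, L[0]='p', prepend. Next row=LF[0]=1
  step 3: row=1, L[1]='q', prepend. Next row=LF[1]=7
  step 4: row=7, L[7]='q', prepend. Next row=LF[7]=10
  step 5: row=10, L[10]='r', prepend. Next row=LF[10]=17
  step 6: row=17, L[17]='r', prepend. Next row=LF[17]=19
  step 7: row=19, L[19]='r', prepend. Next row=LF[19]=21
  step 8: row=21, L[21]='q', prepend. Next row=LF[21]=14
  step 9: row=14, L[14]='r', prepend. Next row=LF[14]=18
  step 10: row=18, L[18]='r', prepend. Next row=LF[18]=20
  step 11: row=20, L[20]='q', prepend. Next row=LF[20]=13
  step 12: row=13, L[13]='q', prepend. Next row=LF[13]=12
  step 13: row=12, L[12]='p', prepend. Next row=LF[12]=5
  step 14: row=5, L[5]='q', prepend. Next row=LF[5]=8
  step 15: row=8, L[8]='q', prepend. Next row=LF[8]=11
  step 16: row=11, L[11]='p', prepend. Next row=LF[11]=4
  step 17: row=4, L[4]='p', prepend. Next row=LF[4]=2
  step 18: row=2, L[2]='r', prepend. Next row=LF[2]=15
  step 19: row=15, L[15]='p', prepend. Next row=LF[15]=6
  step 20: row=6, L[6]='q', prepend. Next row=LF[6]=9
  step 21: row=9, L[9]='p', prepend. Next row=LF[9]=3
  step 22: row=3, L[3]='r', prepend. Next row=LF[3]=16
Reversed output: rpqprppqqpqqrrqrrrqqp$

Answer: rpqprppqqpqqrrqrrrqqp$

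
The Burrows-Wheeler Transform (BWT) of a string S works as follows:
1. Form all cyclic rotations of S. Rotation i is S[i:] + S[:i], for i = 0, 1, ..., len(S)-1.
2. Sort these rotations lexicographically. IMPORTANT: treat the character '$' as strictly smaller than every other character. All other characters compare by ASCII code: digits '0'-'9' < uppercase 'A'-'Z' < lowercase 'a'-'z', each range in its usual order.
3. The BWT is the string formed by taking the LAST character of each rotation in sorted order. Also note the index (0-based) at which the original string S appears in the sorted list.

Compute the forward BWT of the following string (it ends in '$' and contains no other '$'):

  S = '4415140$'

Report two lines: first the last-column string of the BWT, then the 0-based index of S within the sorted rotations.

Answer: 045414$1
6

Derivation:
All 8 rotations (rotation i = S[i:]+S[:i]):
  rot[0] = 4415140$
  rot[1] = 415140$4
  rot[2] = 15140$44
  rot[3] = 5140$441
  rot[4] = 140$4415
  rot[5] = 40$44151
  rot[6] = 0$441514
  rot[7] = $4415140
Sorted (with $ < everything):
  sorted[0] = $4415140  (last char: '0')
  sorted[1] = 0$441514  (last char: '4')
  sorted[2] = 140$4415  (last char: '5')
  sorted[3] = 15140$44  (last char: '4')
  sorted[4] = 40$44151  (last char: '1')
  sorted[5] = 415140$4  (last char: '4')
  sorted[6] = 4415140$  (last char: '$')
  sorted[7] = 5140$441  (last char: '1')
Last column: 045414$1
Original string S is at sorted index 6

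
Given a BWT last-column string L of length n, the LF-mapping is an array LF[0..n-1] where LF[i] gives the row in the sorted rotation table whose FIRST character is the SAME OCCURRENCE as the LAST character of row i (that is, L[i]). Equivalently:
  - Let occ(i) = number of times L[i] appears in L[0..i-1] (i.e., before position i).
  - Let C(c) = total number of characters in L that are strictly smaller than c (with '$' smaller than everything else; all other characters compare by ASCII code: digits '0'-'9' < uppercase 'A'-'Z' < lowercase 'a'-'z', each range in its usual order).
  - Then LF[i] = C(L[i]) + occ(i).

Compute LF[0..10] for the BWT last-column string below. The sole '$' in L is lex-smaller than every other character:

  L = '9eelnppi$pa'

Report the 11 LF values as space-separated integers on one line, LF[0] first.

Answer: 1 3 4 6 7 8 9 5 0 10 2

Derivation:
Char counts: '$':1, '9':1, 'a':1, 'e':2, 'i':1, 'l':1, 'n':1, 'p':3
C (first-col start): C('$')=0, C('9')=1, C('a')=2, C('e')=3, C('i')=5, C('l')=6, C('n')=7, C('p')=8
L[0]='9': occ=0, LF[0]=C('9')+0=1+0=1
L[1]='e': occ=0, LF[1]=C('e')+0=3+0=3
L[2]='e': occ=1, LF[2]=C('e')+1=3+1=4
L[3]='l': occ=0, LF[3]=C('l')+0=6+0=6
L[4]='n': occ=0, LF[4]=C('n')+0=7+0=7
L[5]='p': occ=0, LF[5]=C('p')+0=8+0=8
L[6]='p': occ=1, LF[6]=C('p')+1=8+1=9
L[7]='i': occ=0, LF[7]=C('i')+0=5+0=5
L[8]='$': occ=0, LF[8]=C('$')+0=0+0=0
L[9]='p': occ=2, LF[9]=C('p')+2=8+2=10
L[10]='a': occ=0, LF[10]=C('a')+0=2+0=2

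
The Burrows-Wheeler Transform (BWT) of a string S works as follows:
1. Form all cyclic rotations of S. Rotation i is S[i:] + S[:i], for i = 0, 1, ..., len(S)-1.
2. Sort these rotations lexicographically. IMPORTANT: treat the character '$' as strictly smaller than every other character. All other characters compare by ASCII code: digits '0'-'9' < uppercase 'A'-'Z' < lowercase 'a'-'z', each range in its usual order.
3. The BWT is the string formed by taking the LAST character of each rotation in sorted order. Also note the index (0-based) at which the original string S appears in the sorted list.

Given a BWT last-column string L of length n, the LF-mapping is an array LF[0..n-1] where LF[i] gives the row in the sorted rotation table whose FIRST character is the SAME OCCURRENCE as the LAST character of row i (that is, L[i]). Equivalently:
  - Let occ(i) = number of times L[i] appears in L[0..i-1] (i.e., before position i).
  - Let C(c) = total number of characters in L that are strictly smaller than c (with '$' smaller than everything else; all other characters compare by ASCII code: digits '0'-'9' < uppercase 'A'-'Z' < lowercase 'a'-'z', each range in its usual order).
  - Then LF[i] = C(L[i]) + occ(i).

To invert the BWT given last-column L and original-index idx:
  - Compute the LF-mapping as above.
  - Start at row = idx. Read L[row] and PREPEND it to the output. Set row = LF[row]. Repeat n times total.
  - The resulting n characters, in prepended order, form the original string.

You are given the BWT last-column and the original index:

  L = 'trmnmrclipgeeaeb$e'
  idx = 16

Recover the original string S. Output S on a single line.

Answer: remembrancepiglet$

Derivation:
LF mapping: 17 15 11 13 12 16 3 10 9 14 8 4 5 1 6 2 0 7
Walk LF starting at row 16, prepending L[row]:
  step 1: row=16, L[16]='$', prepend. Next row=LF[16]=0
  step 2: row=0, L[0]='t', prepend. Next row=LF[0]=17
  step 3: row=17, L[17]='e', prepend. Next row=LF[17]=7
  step 4: row=7, L[7]='l', prepend. Next row=LF[7]=10
  step 5: row=10, L[10]='g', prepend. Next row=LF[10]=8
  step 6: row=8, L[8]='i', prepend. Next row=LF[8]=9
  step 7: row=9, L[9]='p', prepend. Next row=LF[9]=14
  step 8: row=14, L[14]='e', prepend. Next row=LF[14]=6
  step 9: row=6, L[6]='c', prepend. Next row=LF[6]=3
  step 10: row=3, L[3]='n', prepend. Next row=LF[3]=13
  step 11: row=13, L[13]='a', prepend. Next row=LF[13]=1
  step 12: row=1, L[1]='r', prepend. Next row=LF[1]=15
  step 13: row=15, L[15]='b', prepend. Next row=LF[15]=2
  step 14: row=2, L[2]='m', prepend. Next row=LF[2]=11
  step 15: row=11, L[11]='e', prepend. Next row=LF[11]=4
  step 16: row=4, L[4]='m', prepend. Next row=LF[4]=12
  step 17: row=12, L[12]='e', prepend. Next row=LF[12]=5
  step 18: row=5, L[5]='r', prepend. Next row=LF[5]=16
Reversed output: remembrancepiglet$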